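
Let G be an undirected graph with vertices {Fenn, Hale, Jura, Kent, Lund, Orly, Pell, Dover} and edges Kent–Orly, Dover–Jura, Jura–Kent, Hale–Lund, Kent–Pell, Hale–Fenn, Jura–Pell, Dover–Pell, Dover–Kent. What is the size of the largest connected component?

5

Starting from Fenn we can reach Fenn, Hale, Lund. That is one component of size 3.
Starting from Jura we can reach Jura, Kent, Orly, Pell, Dover. That is one component of size 5.
The largest has 5 vertices.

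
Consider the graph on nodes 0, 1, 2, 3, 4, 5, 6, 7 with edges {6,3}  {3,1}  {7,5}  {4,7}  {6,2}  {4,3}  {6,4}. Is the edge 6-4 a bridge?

After removing 6-4, the path 6-3-4 still connects them, so the edge is not a bridge.

No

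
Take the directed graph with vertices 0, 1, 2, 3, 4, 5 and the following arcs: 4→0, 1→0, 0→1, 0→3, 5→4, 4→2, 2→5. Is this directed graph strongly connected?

There is no directed path from 1 to 5, so the graph is not strongly connected.

No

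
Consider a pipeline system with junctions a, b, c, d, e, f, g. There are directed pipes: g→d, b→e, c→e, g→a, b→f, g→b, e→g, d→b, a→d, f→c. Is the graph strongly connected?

Yes

From a we can reach every vertex (a, b, c, d, e, f, g), and every vertex can reach a (a, b, c, d, e, f, g). So the whole graph is one strongly connected component.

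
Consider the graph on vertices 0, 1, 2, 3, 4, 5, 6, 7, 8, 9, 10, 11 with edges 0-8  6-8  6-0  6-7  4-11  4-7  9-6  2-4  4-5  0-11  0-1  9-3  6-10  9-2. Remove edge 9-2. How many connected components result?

9 and 2 are still connected via 9-6-7-4-2, so the component count stays at 1.

1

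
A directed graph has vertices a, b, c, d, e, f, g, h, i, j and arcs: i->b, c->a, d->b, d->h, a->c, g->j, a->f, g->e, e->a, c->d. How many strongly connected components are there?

9

{a, c} are all mutually reachable — one SCC of size 2.
{h} is an SCC by itself.
{i} is an SCC by itself.
{g} is an SCC by itself.
{d} is an SCC by itself.
(and 4 more singleton SCCs)
That gives 9 strongly connected components.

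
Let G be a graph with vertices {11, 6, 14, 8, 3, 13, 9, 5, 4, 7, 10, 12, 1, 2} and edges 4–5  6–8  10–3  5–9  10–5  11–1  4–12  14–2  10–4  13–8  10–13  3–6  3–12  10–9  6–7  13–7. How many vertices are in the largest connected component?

10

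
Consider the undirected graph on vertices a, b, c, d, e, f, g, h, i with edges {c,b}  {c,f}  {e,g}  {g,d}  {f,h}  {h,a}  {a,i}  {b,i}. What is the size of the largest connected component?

Starting from d we can reach d, e, g. That is one component of size 3.
Starting from a we can reach a, b, c, f, h, i. That is one component of size 6.
The largest has 6 vertices.

6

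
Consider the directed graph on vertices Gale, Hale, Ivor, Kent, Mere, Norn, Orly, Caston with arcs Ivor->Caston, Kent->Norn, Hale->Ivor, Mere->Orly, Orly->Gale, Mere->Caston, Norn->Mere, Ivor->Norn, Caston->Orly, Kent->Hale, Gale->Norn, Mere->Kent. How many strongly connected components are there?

1

{Gale, Hale, Ivor, Kent, Mere, Norn, Orly, Caston} are all mutually reachable — one SCC of size 8.
That gives 1 strongly connected component.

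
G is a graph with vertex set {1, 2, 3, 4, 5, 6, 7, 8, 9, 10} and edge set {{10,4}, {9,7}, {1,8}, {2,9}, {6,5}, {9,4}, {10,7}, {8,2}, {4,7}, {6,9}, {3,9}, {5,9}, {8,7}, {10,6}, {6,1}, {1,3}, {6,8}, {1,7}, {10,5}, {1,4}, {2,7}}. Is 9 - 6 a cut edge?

After removing 9 - 6, the path 9-5-6 still connects them, so the edge is not a bridge.

No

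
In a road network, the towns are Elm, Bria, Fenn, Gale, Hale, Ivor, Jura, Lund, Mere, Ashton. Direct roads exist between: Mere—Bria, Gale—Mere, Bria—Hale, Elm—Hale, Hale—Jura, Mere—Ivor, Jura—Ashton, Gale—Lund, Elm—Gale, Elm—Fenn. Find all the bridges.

Ashton-Jura, Elm-Fenn, Gale-Lund, Hale-Jura, Ivor-Mere

The edges on the cycle Elm-Gale-Mere-Bria-Hale-Elm are not bridges since each lies on that cycle.
But removing Hale—Jura disconnects Hale from Jura; removing Gale—Lund disconnects Gale from Lund; removing Elm—Fenn disconnects Elm from Fenn; removing Ashton—Jura disconnects Ashton from Jura — these are bridges.
In total 5 edges are bridges.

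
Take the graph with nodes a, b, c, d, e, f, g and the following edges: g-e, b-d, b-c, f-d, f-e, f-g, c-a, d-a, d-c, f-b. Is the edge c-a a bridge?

No

After removing c-a, the path c-d-a still connects them, so the edge is not a bridge.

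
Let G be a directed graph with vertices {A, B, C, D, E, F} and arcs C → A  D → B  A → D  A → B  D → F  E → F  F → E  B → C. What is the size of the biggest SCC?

4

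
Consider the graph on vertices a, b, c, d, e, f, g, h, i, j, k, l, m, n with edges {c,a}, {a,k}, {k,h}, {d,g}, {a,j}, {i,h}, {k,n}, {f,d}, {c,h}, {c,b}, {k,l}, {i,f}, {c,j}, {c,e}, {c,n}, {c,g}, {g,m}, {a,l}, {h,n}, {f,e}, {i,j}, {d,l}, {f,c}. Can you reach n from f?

Yes

From f we can reach a, b, c, d, e, f, g, h, i, j, k, l, m, n, which includes n.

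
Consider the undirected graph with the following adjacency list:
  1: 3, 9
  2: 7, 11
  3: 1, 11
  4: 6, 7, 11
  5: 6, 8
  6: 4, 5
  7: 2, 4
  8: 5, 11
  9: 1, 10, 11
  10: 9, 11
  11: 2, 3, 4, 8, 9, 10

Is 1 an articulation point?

No

Deleting 1 leaves 1 component (was 1) (its neighbors 3, 9 remain connected to each other), so 1 is not a cut vertex.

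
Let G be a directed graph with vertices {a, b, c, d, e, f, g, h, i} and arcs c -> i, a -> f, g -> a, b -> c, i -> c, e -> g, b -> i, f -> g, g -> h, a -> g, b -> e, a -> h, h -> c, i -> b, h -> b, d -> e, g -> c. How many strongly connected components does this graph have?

2

{a, b, c, e, f, g, h, i} are all mutually reachable — one SCC of size 8.
{d} is an SCC by itself.
That gives 2 strongly connected components.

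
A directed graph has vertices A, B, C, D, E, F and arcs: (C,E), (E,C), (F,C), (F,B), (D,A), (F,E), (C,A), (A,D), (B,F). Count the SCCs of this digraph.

3

{C, E} are all mutually reachable — one SCC of size 2.
{B, F} are all mutually reachable — one SCC of size 2.
{A, D} are all mutually reachable — one SCC of size 2.
That gives 3 strongly connected components.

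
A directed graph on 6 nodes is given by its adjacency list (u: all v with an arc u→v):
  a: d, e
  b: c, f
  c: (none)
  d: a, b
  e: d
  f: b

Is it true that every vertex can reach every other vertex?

No

There is no directed path from c to f, so the graph is not strongly connected.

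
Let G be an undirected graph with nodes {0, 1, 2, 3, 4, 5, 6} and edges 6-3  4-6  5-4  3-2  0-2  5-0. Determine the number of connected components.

1 is isolated — a component by itself.
Starting from 0 we can reach 0, 2, 3, 4, 5, 6. That is one component of size 6.
Total: 2 components.

2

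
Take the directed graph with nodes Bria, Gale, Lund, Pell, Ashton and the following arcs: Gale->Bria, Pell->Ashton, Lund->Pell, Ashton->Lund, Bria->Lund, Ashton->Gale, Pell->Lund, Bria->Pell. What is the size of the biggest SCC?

{Bria, Gale, Lund, Pell, Ashton} are all mutually reachable — one SCC of size 5.
The largest has 5 vertices.

5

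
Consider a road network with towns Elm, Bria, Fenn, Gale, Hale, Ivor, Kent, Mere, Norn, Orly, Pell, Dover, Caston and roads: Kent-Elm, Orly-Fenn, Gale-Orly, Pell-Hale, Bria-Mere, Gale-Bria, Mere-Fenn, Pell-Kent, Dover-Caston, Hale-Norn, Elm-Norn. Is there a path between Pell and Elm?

Yes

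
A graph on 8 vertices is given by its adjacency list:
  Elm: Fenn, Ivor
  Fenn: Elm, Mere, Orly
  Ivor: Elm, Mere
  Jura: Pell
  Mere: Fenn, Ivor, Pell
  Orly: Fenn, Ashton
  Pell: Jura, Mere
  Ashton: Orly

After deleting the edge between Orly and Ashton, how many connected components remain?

2

Before removal there is 1 component.
Orly-Ashton is a bridge — removing it separates Orly's side from Ashton's side.
After removal: 2 components.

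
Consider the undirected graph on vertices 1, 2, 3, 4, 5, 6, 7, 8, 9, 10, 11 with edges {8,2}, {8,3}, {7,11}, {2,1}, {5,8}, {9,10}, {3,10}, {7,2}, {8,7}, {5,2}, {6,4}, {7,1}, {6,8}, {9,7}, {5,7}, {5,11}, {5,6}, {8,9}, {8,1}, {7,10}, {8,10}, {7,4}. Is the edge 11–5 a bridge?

No

After removing 11–5, the path 11-7-5 still connects them, so the edge is not a bridge.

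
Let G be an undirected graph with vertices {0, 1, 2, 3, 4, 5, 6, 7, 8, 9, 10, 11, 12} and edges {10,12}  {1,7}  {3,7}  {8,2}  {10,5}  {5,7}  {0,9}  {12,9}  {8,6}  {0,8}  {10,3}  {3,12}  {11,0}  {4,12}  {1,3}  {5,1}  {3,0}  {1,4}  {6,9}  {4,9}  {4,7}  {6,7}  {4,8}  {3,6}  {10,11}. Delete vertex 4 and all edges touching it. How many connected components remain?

With 4 gone, the remaining components are: {0, 1, 2, 3, 5, 6, 7, 8, 9, 10, 11, 12}.
That is 1 component.

1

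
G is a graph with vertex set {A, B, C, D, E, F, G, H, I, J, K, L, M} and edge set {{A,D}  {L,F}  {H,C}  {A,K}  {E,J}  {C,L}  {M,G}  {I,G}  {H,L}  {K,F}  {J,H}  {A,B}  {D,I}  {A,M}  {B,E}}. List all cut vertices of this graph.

A

Removing A increases the component count from 1 to 2, so A is a cut vertex.
By contrast removing H leaves 1 component; it is not a cut vertex. No other vertex is a cut vertex either.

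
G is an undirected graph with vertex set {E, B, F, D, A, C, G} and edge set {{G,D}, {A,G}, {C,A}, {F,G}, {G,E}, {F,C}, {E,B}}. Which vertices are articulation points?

E, G

Removing E increases the component count from 1 to 2, so E is a cut vertex.
Removing G increases the component count from 1 to 3, so G is a cut vertex.
By contrast removing B leaves 1 component; it is not a cut vertex. No other vertex is a cut vertex either.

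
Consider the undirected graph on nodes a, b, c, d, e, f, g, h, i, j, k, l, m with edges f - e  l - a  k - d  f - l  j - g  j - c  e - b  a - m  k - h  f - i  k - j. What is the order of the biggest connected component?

7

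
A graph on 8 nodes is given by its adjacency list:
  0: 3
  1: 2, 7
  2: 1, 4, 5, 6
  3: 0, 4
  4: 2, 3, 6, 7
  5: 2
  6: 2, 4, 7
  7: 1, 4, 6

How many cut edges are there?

The edges on the cycle 2-4-7-6-2 are not bridges since each lies on that cycle.
But removing 5-2 disconnects 5 from 2; removing 0-3 disconnects 0 from 3; removing 4-3 disconnects 4 from 3 — these are bridges.
That makes 3 bridges.

3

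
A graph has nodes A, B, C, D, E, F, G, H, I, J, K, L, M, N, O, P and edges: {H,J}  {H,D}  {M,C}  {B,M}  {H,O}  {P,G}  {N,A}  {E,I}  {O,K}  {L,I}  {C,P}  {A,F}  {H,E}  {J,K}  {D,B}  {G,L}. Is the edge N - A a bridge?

Removing N - A leaves no path between N and A: the component count goes from 2 to 3. So it is a bridge.

Yes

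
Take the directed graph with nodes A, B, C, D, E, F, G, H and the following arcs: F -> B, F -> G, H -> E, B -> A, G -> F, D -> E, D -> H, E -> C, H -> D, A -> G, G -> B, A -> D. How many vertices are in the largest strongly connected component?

4

{A, B, F, G} are all mutually reachable — one SCC of size 4.
{D, H} are all mutually reachable — one SCC of size 2.
{E} is an SCC by itself.
{C} is an SCC by itself.
The largest has 4 vertices.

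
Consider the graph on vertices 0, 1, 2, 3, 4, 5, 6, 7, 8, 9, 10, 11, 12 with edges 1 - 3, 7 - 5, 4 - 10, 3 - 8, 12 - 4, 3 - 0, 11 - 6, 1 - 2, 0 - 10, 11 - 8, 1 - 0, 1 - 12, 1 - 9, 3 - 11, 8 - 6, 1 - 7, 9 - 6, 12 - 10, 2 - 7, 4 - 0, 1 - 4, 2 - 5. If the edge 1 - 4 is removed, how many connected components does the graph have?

1

1 and 4 are still connected via 1-12-4, so the component count stays at 1.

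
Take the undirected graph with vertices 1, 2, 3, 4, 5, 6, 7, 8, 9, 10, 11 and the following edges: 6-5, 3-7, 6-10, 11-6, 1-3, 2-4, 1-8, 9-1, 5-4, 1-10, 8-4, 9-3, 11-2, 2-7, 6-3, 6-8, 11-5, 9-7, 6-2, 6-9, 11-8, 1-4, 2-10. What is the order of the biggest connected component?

11

Starting from 1 we can reach 1, 2, 3, 4, 5, 6, 7, 8, 9, 10, 11. That is one component of size 11.
The largest has 11 vertices.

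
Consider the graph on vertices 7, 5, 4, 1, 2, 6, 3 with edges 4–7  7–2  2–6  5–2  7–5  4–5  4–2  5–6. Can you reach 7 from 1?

No

The component containing 1 is {1}, and 7 is not in it.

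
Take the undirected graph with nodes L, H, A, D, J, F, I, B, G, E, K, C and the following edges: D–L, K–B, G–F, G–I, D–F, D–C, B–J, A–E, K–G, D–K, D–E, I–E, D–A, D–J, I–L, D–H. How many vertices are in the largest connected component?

12

Starting from A we can reach A, B, C, D, E, F, G, H, I, J, K, L. That is one component of size 12.
The largest has 12 vertices.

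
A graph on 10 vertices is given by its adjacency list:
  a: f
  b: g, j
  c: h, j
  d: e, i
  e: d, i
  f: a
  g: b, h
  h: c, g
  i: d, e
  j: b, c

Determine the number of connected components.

3

Starting from a we can reach a, f. That is one component of size 2.
Starting from d we can reach d, e, i. That is one component of size 3.
Starting from b we can reach b, c, g, h, j. That is one component of size 5.
Total: 3 components.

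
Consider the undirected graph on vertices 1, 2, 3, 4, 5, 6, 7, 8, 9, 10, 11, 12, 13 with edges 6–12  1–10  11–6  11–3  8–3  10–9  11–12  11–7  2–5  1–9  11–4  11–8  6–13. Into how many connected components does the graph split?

3

Starting from 2 we can reach 2, 5. That is one component of size 2.
Starting from 1 we can reach 1, 9, 10. That is one component of size 3.
Starting from 3 we can reach 3, 4, 6, 7, 8, 11, 12, 13. That is one component of size 8.
Total: 3 components.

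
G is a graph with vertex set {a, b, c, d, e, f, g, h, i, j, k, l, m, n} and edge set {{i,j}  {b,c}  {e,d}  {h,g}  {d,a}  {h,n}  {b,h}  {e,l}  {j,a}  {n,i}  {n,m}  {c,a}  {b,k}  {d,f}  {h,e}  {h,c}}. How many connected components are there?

Starting from a we can reach a, b, c, d, e, f, g, h, i, j, k, l, m, n. That is one component of size 14.
Total: 1 component.

1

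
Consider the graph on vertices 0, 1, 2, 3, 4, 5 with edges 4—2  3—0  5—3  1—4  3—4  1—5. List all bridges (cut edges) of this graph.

The edges on the cycle 1-5-3-4-1 are not bridges since each lies on that cycle.
But removing 2—4 disconnects 2 from 4; removing 3—0 disconnects 3 from 0 — these are bridges.

0-3, 2-4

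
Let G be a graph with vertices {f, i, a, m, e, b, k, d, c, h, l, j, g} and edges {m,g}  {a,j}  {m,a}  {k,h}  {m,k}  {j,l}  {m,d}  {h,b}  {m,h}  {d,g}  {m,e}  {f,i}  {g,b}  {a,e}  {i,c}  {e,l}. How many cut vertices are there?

Removing i increases the component count from 2 to 3, so i is a cut vertex.
Removing m increases the component count from 2 to 3, so m is a cut vertex.
By contrast removing g leaves 2 components; it is not a cut vertex. No other vertex is a cut vertex either.

2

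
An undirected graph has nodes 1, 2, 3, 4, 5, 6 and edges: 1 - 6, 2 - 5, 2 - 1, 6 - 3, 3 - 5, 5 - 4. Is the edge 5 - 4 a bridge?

Yes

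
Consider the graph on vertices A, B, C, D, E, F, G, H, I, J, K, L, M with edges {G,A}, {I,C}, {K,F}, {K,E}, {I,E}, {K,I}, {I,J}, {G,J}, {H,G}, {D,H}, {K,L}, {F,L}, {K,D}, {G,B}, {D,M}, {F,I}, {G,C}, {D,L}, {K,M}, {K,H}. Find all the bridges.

A-G, B-G

The edges on the cycle K-D-H-G-C-I-F-K are not bridges since each lies on that cycle.
But removing G–A disconnects G from A; removing G–B disconnects G from B — these are bridges.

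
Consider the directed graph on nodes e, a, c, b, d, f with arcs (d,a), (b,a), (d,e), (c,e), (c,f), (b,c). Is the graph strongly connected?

There is no directed path from f to e, so the graph is not strongly connected.

No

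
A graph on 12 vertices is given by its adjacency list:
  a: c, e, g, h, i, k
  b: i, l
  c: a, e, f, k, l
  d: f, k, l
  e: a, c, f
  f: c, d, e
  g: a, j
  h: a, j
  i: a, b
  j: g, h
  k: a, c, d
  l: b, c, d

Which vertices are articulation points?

a

Removing a increases the component count from 1 to 2, so a is a cut vertex.
By contrast removing j leaves 1 component; it is not a cut vertex. No other vertex is a cut vertex either.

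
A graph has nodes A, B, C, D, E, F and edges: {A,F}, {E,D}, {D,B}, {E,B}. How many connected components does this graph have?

C is isolated — a component by itself.
Starting from A we can reach A, F. That is one component of size 2.
Starting from B we can reach B, D, E. That is one component of size 3.
Total: 3 components.

3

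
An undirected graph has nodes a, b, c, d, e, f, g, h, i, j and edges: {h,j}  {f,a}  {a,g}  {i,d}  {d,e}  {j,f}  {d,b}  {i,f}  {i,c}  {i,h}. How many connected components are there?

1

Starting from a we can reach a, b, c, d, e, f, g, h, i, j. That is one component of size 10.
Total: 1 component.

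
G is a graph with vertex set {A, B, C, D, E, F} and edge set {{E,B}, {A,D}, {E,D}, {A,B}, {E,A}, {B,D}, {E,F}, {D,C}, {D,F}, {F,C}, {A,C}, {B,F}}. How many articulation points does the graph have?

0

Removing E, for instance, still leaves 1 component. No single vertex removal increases the component count — the graph has no articulation points.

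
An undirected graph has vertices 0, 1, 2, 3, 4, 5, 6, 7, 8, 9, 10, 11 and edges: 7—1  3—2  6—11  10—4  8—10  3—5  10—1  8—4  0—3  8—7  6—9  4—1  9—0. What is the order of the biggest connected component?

7

Starting from 1 we can reach 1, 4, 7, 8, 10. That is one component of size 5.
Starting from 0 we can reach 0, 2, 3, 5, 6, 9, 11. That is one component of size 7.
The largest has 7 vertices.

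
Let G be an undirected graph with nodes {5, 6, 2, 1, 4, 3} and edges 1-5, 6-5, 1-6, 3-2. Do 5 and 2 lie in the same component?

No

The component containing 5 is {1, 5, 6}, and 2 is not in it.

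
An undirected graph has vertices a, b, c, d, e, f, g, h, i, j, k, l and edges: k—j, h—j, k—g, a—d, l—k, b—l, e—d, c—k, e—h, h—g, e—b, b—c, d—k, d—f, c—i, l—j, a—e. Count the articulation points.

2

Removing c increases the component count from 1 to 2, so c is a cut vertex.
Removing d increases the component count from 1 to 2, so d is a cut vertex.
By contrast removing f leaves 1 component; it is not a cut vertex. No other vertex is a cut vertex either.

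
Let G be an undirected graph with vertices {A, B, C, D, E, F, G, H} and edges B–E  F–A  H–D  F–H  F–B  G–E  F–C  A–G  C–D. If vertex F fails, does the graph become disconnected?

Deleting F raises the number of components from 1 to 2, so F is a cut vertex.

Yes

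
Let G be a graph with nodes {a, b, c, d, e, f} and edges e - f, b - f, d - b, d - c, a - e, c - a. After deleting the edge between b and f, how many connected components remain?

1

b and f are still connected via b-d-c-a-e-f, so the component count stays at 1.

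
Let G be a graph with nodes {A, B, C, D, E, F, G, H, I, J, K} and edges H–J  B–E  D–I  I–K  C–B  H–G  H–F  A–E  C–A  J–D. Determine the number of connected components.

Starting from A we can reach A, B, C, E. That is one component of size 4.
Starting from D we can reach D, F, G, H, I, J, K. That is one component of size 7.
Total: 2 components.

2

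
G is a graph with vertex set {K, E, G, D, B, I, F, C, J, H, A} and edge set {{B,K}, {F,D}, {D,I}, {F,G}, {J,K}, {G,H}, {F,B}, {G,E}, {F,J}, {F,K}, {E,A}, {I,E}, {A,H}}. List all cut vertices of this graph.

F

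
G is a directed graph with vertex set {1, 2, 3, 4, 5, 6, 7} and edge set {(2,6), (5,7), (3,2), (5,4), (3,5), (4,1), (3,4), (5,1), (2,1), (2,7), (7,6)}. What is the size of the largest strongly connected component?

{1} is an SCC by itself.
{5} is an SCC by itself.
{7} is an SCC by itself.
{4} is an SCC by itself.
{3} is an SCC by itself.
(and 2 more singleton SCCs)
The largest has 1 vertex.

1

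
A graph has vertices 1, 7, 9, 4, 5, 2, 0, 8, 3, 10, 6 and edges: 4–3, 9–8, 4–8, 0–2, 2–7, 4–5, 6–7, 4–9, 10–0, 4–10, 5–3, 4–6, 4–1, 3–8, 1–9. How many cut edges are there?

0

The edges on the cycle 4-5-3-4 are not bridges since each lies on that cycle.
Every edge lies on some cycle, so there are no bridges.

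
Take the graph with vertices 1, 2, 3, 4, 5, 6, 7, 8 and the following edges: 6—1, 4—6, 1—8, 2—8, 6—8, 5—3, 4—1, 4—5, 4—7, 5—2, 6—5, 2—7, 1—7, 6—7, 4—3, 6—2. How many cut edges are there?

The edges on the cycle 4-6-5-2-7-1-4 are not bridges since each lies on that cycle.
Every edge lies on some cycle, so there are no bridges.

0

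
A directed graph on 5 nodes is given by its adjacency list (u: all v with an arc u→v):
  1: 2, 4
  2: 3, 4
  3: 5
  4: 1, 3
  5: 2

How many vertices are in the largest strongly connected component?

5

{1, 2, 3, 4, 5} are all mutually reachable — one SCC of size 5.
The largest has 5 vertices.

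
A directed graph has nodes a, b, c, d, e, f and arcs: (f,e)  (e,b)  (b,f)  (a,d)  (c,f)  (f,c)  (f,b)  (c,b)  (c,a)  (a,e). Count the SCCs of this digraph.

2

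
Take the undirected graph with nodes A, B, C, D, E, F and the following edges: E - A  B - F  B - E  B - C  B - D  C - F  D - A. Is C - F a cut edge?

No

After removing C - F, the path C-B-F still connects them, so the edge is not a bridge.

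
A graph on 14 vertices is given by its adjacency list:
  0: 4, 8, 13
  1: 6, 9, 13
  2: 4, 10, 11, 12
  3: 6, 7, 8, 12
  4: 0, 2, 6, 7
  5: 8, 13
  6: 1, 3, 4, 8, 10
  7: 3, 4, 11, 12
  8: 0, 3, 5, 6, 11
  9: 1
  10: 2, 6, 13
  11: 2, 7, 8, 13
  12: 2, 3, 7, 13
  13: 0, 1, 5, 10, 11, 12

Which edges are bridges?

The edges on the cycle 11-8-6-4-7-11 are not bridges since each lies on that cycle.
But removing 9-1 disconnects 9 from 1 — this is a bridge.

1-9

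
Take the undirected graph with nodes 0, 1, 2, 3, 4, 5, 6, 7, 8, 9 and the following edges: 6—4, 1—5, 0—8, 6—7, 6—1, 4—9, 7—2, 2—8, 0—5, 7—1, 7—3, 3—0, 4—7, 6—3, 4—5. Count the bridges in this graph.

The edges on the cycle 6-4-7-3-0-5-1-6 are not bridges since each lies on that cycle.
But removing 4—9 disconnects 4 from 9 — this is a bridge.

1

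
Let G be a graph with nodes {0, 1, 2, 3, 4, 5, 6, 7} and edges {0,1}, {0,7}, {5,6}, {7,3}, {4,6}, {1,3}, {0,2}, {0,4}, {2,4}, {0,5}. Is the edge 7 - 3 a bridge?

After removing 7 - 3, the path 7-0-1-3 still connects them, so the edge is not a bridge.

No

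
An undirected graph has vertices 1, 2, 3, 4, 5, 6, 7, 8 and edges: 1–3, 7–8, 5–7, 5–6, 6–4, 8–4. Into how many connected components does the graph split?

2 is isolated — a component by itself.
Starting from 1 we can reach 1, 3. That is one component of size 2.
Starting from 4 we can reach 4, 5, 6, 7, 8. That is one component of size 5.
Total: 3 components.

3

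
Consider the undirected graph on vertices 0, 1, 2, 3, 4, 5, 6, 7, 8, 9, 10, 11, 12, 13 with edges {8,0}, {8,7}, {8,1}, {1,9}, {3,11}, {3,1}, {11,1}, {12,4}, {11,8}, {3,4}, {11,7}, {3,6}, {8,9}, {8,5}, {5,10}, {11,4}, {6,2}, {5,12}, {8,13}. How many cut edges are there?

5

The edges on the cycle 3-11-8-5-12-4-3 are not bridges since each lies on that cycle.
But removing 10—5 disconnects 10 from 5; removing 8—13 disconnects 8 from 13; removing 2—6 disconnects 2 from 6; removing 6—3 disconnects 6 from 3 — these are bridges.
In total 5 edges are bridges.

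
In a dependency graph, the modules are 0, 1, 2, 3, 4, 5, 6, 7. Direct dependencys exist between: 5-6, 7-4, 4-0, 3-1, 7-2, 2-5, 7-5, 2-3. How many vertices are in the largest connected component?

Starting from 0 we can reach 0, 1, 2, 3, 4, 5, 6, 7. That is one component of size 8.
The largest has 8 vertices.

8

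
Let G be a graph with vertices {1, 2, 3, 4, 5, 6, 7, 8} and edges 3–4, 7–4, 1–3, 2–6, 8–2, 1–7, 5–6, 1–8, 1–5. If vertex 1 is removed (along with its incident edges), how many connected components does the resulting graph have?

2

With 1 gone, the remaining components are: {3, 4, 7}; {2, 5, 6, 8}.
That is 2 components.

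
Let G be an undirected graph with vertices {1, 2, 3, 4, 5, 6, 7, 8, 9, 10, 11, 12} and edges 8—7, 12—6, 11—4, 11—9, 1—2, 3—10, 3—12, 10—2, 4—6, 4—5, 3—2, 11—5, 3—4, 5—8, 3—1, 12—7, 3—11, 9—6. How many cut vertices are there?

1

Removing 3 increases the component count from 1 to 2, so 3 is a cut vertex.
By contrast removing 8 leaves 1 component; it is not a cut vertex. No other vertex is a cut vertex either.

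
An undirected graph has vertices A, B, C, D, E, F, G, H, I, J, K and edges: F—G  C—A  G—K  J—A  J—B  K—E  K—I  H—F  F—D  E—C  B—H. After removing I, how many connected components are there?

1

With I gone, the remaining components are: {A, B, C, D, E, F, G, H, J, K}.
That is 1 component.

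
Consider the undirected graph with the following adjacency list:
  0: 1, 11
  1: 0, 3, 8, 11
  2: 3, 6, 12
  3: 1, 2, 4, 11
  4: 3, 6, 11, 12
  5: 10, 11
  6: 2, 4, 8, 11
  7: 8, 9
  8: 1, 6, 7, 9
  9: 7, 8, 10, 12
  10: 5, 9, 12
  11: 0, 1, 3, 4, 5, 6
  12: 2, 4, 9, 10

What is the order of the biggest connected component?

Starting from 0 we can reach 0, 1, 2, 3, 4, 5, 6, 7, 8, 9, 10, 11, 12. That is one component of size 13.
The largest has 13 vertices.

13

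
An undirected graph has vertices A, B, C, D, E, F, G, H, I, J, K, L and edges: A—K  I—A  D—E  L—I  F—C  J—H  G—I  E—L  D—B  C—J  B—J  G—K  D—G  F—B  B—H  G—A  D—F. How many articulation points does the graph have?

1

Removing D increases the component count from 1 to 2, so D is a cut vertex.
By contrast removing L leaves 1 component; it is not a cut vertex. No other vertex is a cut vertex either.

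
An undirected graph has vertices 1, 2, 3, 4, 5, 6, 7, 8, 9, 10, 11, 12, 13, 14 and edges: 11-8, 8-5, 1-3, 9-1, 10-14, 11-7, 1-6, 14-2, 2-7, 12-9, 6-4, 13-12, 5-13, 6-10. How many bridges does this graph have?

2

The edges on the cycle 11-8-5-13-12-9-1-6-10-14-2-7-11 are not bridges since each lies on that cycle.
But removing 4-6 disconnects 4 from 6; removing 3-1 disconnects 3 from 1 — these are bridges.
That makes 2 bridges.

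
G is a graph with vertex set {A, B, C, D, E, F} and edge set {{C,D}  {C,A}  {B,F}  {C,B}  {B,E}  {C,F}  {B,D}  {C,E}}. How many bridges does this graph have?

The edges on the cycle C-B-D-C are not bridges since each lies on that cycle.
But removing C - A disconnects C from A — this is a bridge.

1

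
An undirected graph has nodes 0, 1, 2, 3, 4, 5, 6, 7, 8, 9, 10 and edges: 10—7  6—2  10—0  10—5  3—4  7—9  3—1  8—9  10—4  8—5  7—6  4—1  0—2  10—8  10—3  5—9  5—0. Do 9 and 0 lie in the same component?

From 9 we can reach 0, 1, 2, 3, 4, 5, 6, 7, 8, 9, 10, which includes 0.

Yes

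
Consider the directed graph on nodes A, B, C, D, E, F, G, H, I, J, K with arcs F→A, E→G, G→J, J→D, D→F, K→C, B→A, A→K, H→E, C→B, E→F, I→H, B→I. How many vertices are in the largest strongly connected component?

{A, B, C, D, E, F, G, H, I, J, K} are all mutually reachable — one SCC of size 11.
The largest has 11 vertices.

11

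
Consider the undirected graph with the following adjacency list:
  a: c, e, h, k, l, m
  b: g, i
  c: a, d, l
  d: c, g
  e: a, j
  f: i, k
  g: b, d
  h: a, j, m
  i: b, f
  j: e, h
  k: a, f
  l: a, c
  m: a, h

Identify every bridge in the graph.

The edges on the cycle a-m-h-a are not bridges since each lies on that cycle.
Every edge lies on some cycle, so there are no bridges.

none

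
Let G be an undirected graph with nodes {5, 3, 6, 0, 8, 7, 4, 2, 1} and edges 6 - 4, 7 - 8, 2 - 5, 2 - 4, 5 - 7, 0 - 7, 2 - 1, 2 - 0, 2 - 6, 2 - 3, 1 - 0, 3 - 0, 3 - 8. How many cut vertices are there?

1

Removing 2 increases the component count from 1 to 2, so 2 is a cut vertex.
By contrast removing 8 leaves 1 component; it is not a cut vertex. No other vertex is a cut vertex either.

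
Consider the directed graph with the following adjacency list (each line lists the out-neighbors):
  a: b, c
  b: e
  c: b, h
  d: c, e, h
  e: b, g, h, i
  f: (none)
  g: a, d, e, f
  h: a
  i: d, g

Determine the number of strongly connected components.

{a, b, c, d, e, g, h, i} are all mutually reachable — one SCC of size 8.
{f} is an SCC by itself.
That gives 2 strongly connected components.

2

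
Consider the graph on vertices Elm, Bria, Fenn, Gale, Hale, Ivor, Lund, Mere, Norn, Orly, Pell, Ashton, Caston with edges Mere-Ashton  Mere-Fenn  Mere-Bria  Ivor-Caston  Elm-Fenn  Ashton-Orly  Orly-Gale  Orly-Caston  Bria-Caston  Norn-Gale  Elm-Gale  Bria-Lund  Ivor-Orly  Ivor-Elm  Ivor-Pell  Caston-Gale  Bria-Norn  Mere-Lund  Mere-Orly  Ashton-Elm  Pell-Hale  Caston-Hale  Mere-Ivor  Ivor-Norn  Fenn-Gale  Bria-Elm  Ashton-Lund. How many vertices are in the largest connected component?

13

Starting from Elm we can reach Elm, Bria, Fenn, Gale, Hale, Ivor, Lund, Mere, Norn, Orly, Pell, Ashton, Caston. That is one component of size 13.
The largest has 13 vertices.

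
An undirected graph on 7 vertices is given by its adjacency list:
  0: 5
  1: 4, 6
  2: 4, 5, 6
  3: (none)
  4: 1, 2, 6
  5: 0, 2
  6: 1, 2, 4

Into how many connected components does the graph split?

2

3 is isolated — a component by itself.
Starting from 0 we can reach 0, 1, 2, 4, 5, 6. That is one component of size 6.
Total: 2 components.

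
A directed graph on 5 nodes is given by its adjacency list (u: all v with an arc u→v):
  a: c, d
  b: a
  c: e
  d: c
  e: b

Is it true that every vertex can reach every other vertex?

Yes

From c we can reach every vertex (a, b, c, d, e), and every vertex can reach c (a, b, c, d, e). So the whole graph is one strongly connected component.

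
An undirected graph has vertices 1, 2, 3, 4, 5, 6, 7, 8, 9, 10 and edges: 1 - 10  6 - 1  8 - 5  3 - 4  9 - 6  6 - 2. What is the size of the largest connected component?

7 is isolated — a component by itself.
Starting from 3 we can reach 3, 4. That is one component of size 2.
Starting from 5 we can reach 5, 8. That is one component of size 2.
Starting from 1 we can reach 1, 2, 6, 9, 10. That is one component of size 5.
The largest has 5 vertices.

5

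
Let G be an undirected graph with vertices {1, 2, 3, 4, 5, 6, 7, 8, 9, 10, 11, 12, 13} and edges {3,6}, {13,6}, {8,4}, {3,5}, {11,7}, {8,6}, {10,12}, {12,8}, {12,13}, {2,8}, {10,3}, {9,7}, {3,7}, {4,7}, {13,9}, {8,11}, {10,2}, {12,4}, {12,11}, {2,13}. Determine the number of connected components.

2

1 is isolated — a component by itself.
Starting from 2 we can reach 2, 3, 4, 5, 6, 7, 8, 9, 10, 11, 12, 13. That is one component of size 12.
Total: 2 components.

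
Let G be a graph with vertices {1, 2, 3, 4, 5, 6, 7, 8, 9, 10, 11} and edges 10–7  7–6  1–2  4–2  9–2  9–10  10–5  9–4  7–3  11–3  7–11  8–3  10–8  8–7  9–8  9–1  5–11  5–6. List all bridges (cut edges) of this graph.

none

The edges on the cycle 10-7-6-5-10 are not bridges since each lies on that cycle.
Every edge lies on some cycle, so there are no bridges.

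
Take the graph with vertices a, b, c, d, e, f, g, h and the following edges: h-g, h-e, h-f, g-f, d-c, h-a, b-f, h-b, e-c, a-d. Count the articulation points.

Removing h increases the component count from 1 to 2, so h is a cut vertex.
By contrast removing e leaves 1 component; it is not a cut vertex. No other vertex is a cut vertex either.

1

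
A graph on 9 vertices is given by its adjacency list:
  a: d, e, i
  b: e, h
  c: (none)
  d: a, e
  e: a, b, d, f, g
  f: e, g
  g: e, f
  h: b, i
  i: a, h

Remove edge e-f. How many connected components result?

2

e and f are still connected via e-g-f, so the component count stays at 2.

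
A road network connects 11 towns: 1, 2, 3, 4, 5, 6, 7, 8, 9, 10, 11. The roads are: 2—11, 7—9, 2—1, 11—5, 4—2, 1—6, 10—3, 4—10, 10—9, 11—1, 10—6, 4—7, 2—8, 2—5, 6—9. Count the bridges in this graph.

2

The edges on the cycle 4-10-9-7-4 are not bridges since each lies on that cycle.
But removing 2—8 disconnects 2 from 8; removing 3—10 disconnects 3 from 10 — these are bridges.
That makes 2 bridges.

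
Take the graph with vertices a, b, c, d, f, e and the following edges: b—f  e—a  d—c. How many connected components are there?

Starting from c we can reach c, d. That is one component of size 2.
Starting from a we can reach a, e. That is one component of size 2.
Starting from b we can reach b, f. That is one component of size 2.
Total: 3 components.

3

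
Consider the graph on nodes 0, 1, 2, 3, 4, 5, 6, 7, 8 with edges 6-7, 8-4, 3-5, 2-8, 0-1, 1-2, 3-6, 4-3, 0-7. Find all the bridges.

3-5

The edges on the cycle 0-1-2-8-4-3-6-7-0 are not bridges since each lies on that cycle.
But removing 5-3 disconnects 5 from 3 — this is a bridge.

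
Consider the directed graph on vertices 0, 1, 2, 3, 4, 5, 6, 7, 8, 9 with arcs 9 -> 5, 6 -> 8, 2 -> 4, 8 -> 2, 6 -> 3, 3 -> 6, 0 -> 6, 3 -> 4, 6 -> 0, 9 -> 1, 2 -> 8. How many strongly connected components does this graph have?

7

{0, 3, 6} are all mutually reachable — one SCC of size 3.
{2, 8} are all mutually reachable — one SCC of size 2.
{4} is an SCC by itself.
{7} is an SCC by itself.
{1} is an SCC by itself.
(and 2 more singleton SCCs)
That gives 7 strongly connected components.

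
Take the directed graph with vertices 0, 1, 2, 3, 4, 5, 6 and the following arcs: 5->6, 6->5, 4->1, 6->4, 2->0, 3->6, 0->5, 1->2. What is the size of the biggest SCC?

{0, 1, 2, 4, 5, 6} are all mutually reachable — one SCC of size 6.
{3} is an SCC by itself.
The largest has 6 vertices.

6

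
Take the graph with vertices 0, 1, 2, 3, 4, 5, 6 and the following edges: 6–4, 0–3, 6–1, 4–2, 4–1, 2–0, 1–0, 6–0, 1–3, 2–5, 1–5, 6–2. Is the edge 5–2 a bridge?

No

After removing 5–2, the path 5-1-6-2 still connects them, so the edge is not a bridge.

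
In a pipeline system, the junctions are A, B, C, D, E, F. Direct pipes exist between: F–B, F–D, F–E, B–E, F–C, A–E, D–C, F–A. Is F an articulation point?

Deleting F raises the number of components from 1 to 2, so F is a cut vertex.

Yes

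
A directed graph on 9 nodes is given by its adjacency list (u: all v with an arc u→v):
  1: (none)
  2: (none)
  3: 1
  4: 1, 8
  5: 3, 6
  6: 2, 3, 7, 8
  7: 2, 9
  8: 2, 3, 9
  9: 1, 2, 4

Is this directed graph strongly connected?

No

There is no directed path from 2 to 5, so the graph is not strongly connected.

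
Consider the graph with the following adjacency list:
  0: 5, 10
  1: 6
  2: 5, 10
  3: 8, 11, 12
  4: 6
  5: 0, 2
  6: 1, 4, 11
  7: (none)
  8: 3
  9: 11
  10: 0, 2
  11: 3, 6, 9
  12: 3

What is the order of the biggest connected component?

7 is isolated — a component by itself.
Starting from 0 we can reach 0, 2, 5, 10. That is one component of size 4.
Starting from 1 we can reach 1, 3, 4, 6, 8, 9, 11, 12. That is one component of size 8.
The largest has 8 vertices.

8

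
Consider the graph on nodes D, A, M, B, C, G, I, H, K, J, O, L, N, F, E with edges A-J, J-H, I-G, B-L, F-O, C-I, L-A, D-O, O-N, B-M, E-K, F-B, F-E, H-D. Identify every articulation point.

B, E, F, I, O

Removing B increases the component count from 2 to 3, so B is a cut vertex.
Removing E increases the component count from 2 to 3, so E is a cut vertex.
Removing F increases the component count from 2 to 3, so F is a cut vertex.
Likewise I, O are cut vertices.
By contrast removing A leaves 2 components; it is not a cut vertex. No other vertex is a cut vertex either.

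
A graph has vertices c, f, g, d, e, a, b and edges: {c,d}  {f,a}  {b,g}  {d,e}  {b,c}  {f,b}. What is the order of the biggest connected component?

7

Starting from a we can reach a, b, c, d, e, f, g. That is one component of size 7.
The largest has 7 vertices.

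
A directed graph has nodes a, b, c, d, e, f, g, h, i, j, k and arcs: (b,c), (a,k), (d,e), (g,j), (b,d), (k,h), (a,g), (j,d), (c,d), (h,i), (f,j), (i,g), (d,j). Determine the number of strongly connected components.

{d, j} are all mutually reachable — one SCC of size 2.
{g} is an SCC by itself.
{c} is an SCC by itself.
{f} is an SCC by itself.
{h} is an SCC by itself.
(and 5 more singleton SCCs)
That gives 10 strongly connected components.

10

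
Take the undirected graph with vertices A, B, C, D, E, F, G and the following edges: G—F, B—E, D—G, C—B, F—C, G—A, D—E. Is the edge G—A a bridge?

Removing G—A leaves no path between G and A: the component count goes from 1 to 2. So it is a bridge.

Yes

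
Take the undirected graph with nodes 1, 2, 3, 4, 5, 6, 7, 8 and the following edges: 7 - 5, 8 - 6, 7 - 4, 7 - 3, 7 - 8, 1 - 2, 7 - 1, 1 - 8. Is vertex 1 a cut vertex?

Deleting 1 raises the number of components from 1 to 2, so 1 is a cut vertex.

Yes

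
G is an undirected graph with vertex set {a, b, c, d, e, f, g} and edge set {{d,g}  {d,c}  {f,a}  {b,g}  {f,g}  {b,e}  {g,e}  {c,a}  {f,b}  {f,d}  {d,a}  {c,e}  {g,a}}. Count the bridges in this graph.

The edges on the cycle f-b-e-g-d-f are not bridges since each lies on that cycle.
Every edge lies on some cycle, so there are no bridges.

0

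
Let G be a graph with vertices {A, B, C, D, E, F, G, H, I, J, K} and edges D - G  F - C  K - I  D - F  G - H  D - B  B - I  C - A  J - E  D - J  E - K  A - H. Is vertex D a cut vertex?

Yes

Deleting D raises the number of components from 1 to 2, so D is a cut vertex.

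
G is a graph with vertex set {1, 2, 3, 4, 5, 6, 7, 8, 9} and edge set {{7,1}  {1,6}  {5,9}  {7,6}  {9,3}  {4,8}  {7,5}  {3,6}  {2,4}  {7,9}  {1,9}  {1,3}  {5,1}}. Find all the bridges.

2-4, 4-8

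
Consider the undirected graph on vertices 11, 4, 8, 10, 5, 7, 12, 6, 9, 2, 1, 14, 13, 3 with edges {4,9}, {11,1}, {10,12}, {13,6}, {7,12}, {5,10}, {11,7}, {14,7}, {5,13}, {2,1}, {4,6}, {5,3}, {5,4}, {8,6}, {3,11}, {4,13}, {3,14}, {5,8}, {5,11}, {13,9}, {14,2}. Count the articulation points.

1

Removing 5 increases the component count from 1 to 2, so 5 is a cut vertex.
By contrast removing 1 leaves 1 component; it is not a cut vertex. No other vertex is a cut vertex either.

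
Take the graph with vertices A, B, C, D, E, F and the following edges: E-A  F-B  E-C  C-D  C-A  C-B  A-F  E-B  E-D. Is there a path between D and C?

Yes

From D we can reach A, B, C, D, E, F, which includes C.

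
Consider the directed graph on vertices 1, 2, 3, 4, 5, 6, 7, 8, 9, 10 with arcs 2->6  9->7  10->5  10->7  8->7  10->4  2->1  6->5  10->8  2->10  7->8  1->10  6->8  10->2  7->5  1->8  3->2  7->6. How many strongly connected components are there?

{1, 2, 10} are all mutually reachable — one SCC of size 3.
{6, 7, 8} are all mutually reachable — one SCC of size 3.
{4} is an SCC by itself.
{9} is an SCC by itself.
{5} is an SCC by itself.
(and 1 more singleton SCC)
That gives 6 strongly connected components.

6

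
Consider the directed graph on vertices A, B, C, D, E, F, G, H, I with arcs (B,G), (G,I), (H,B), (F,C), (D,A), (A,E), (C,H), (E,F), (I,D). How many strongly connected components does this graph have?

1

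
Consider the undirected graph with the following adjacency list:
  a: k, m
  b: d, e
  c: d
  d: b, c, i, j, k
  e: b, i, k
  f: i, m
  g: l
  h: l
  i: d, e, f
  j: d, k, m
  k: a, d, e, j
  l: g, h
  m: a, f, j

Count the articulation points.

2

Removing d increases the component count from 2 to 3, so d is a cut vertex.
Removing l increases the component count from 2 to 3, so l is a cut vertex.
By contrast removing j leaves 2 components; it is not a cut vertex. No other vertex is a cut vertex either.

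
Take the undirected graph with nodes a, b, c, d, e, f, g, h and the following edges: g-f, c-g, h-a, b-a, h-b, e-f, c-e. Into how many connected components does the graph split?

3

d is isolated — a component by itself.
Starting from a we can reach a, b, h. That is one component of size 3.
Starting from c we can reach c, e, f, g. That is one component of size 4.
Total: 3 components.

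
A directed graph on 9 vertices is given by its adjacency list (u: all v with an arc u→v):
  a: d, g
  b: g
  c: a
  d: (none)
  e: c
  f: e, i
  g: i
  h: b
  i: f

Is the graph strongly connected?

There is no directed path from b to h, so the graph is not strongly connected.

No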